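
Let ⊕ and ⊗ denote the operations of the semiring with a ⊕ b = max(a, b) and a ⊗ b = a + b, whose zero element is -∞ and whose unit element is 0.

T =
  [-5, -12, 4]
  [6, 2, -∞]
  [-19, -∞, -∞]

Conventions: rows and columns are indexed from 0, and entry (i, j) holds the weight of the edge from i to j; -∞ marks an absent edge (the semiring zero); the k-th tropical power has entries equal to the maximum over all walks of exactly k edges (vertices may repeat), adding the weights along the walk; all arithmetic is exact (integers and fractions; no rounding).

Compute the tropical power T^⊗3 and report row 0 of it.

T^⊗2:
  [-6, -10, -1]
  [8, 4, 10]
  [-24, -31, -15]
T^⊗3:
  [-4, -8, -2]
  [10, 6, 12]
  [-25, -29, -20]
Answer: row 0 of T^⊗3 = [-4, -8, -2]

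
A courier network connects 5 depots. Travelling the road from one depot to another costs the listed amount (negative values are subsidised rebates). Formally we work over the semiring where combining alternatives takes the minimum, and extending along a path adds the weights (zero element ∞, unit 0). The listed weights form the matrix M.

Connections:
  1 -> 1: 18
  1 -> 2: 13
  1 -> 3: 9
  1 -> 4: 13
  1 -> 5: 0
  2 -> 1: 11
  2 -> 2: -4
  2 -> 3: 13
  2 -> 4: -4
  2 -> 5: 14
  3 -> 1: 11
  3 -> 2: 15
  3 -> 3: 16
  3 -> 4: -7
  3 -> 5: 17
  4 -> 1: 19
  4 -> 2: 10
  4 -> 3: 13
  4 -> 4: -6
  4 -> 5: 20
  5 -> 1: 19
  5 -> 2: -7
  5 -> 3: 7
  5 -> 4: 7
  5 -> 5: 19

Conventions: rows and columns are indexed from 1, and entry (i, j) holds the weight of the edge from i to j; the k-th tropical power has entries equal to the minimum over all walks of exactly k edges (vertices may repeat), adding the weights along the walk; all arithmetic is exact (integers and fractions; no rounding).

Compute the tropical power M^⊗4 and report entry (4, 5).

M^⊗2:
  [19, -7, 7, 2, 18]
  [7, -8, 9, -10, 10]
  [12, 3, 6, -13, 11]
  [13, 4, 7, -12, 14]
  [4, -11, 6, -11, 7]
M^⊗3:
  [4, -11, 6, -11, 7]
  [3, -12, 3, -16, 6]
  [6, -3, 0, -19, 7]
  [7, -2, 1, -18, 8]
  [0, -15, 2, -17, 3]
M^⊗4:
  [0, -15, 2, -17, 3]
  [-1, -16, -3, -22, 2]
  [0, -9, -6, -25, 1]
  [1, -8, -5, -24, 2]
  [-4, -19, -4, -23, -1]
Key observation: the optimum is the walk 4->4->4->4->5, with weight (-6) + (-6) + (-6) + 20 = 2.
Optimal value attained by: walk 4->4->4->4->5.
Answer: (M^⊗4)[4][5] = 2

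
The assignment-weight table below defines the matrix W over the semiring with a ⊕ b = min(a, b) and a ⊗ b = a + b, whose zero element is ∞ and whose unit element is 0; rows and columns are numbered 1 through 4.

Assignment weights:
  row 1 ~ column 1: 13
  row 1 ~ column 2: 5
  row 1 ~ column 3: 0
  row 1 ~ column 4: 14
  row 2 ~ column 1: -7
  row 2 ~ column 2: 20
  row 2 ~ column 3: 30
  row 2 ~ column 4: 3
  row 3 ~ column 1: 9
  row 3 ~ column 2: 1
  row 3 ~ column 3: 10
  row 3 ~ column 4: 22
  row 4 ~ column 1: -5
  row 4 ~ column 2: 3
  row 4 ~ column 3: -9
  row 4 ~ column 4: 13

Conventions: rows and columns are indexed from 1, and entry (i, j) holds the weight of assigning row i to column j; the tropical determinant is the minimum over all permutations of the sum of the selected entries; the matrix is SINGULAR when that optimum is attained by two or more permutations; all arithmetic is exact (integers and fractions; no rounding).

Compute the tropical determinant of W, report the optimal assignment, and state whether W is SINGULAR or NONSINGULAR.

σ = (1, 2, 3, 4): 13 + 20 + 10 + 13 = 56
σ = (1, 2, 4, 3): 13 + 20 + 22 + (-9) = 46
σ = (1, 3, 2, 4): 13 + 30 + 1 + 13 = 57
σ = (1, 3, 4, 2): 13 + 30 + 22 + 3 = 68
σ = (1, 4, 2, 3): 13 + 3 + 1 + (-9) = 8
σ = (1, 4, 3, 2): 13 + 3 + 10 + 3 = 29
σ = (2, 1, 3, 4): 5 + (-7) + 10 + 13 = 21
σ = (2, 1, 4, 3): 5 + (-7) + 22 + (-9) = 11
σ = (2, 3, 1, 4): 5 + 30 + 9 + 13 = 57
σ = (2, 3, 4, 1): 5 + 30 + 22 + (-5) = 52
σ = (2, 4, 1, 3): 5 + 3 + 9 + (-9) = 8
σ = (2, 4, 3, 1): 5 + 3 + 10 + (-5) = 13
σ = (3, 1, 2, 4): 0 + (-7) + 1 + 13 = 7
σ = (3, 1, 4, 2): 0 + (-7) + 22 + 3 = 18
σ = (3, 2, 1, 4): 0 + 20 + 9 + 13 = 42
σ = (3, 2, 4, 1): 0 + 20 + 22 + (-5) = 37
σ = (3, 4, 1, 2): 0 + 3 + 9 + 3 = 15
σ = (3, 4, 2, 1): 0 + 3 + 1 + (-5) = -1
σ = (4, 1, 2, 3): 14 + (-7) + 1 + (-9) = -1
σ = (4, 1, 3, 2): 14 + (-7) + 10 + 3 = 20
σ = (4, 2, 1, 3): 14 + 20 + 9 + (-9) = 34
σ = (4, 2, 3, 1): 14 + 20 + 10 + (-5) = 39
σ = (4, 3, 1, 2): 14 + 30 + 9 + 3 = 56
σ = (4, 3, 2, 1): 14 + 30 + 1 + (-5) = 40
Optimal value attained by: σ = (3, 4, 2, 1).
Answer: det⊕(W) = -1; verdict: SINGULAR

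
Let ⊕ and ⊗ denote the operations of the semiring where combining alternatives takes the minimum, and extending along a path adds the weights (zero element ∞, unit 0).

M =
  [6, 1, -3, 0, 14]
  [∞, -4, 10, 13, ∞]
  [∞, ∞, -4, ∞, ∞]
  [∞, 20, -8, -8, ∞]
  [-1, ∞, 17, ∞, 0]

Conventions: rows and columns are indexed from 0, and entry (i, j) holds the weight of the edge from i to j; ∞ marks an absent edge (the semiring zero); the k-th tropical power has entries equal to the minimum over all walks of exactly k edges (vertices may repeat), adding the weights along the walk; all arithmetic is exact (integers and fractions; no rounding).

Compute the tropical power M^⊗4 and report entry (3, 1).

M^⊗2:
  [12, -3, -8, -8, 14]
  [∞, -8, 5, 5, ∞]
  [∞, ∞, -8, ∞, ∞]
  [∞, 12, -16, -16, ∞]
  [-1, 0, -4, -1, 0]
M^⊗3:
  [13, -7, -16, -16, 14]
  [∞, -12, -3, -3, ∞]
  [∞, ∞, -12, ∞, ∞]
  [∞, 4, -24, -24, ∞]
  [-1, -4, -9, -9, 0]
M^⊗4:
  [13, -11, -24, -24, 14]
  [∞, -16, -11, -11, ∞]
  [∞, ∞, -16, ∞, ∞]
  [∞, -4, -32, -32, ∞]
  [-1, -8, -17, -17, 0]
Key observation: the optimum is the walk 3->3->3->3->1, with weight (-8) + (-8) + (-8) + 20 = -4.
Optimal value attained by: walk 3->3->3->3->1.
Answer: (M^⊗4)[3][1] = -4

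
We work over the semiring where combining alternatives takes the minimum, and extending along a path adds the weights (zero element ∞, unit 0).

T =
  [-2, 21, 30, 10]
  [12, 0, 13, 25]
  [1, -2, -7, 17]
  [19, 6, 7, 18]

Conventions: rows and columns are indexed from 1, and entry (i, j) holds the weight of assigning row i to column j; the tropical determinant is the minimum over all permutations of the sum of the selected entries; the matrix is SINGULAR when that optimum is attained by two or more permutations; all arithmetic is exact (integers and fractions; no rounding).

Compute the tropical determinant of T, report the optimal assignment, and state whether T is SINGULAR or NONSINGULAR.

σ = (1, 2, 3, 4): (-2) + 0 + (-7) + 18 = 9
σ = (1, 2, 4, 3): (-2) + 0 + 17 + 7 = 22
σ = (1, 3, 2, 4): (-2) + 13 + (-2) + 18 = 27
σ = (1, 3, 4, 2): (-2) + 13 + 17 + 6 = 34
σ = (1, 4, 2, 3): (-2) + 25 + (-2) + 7 = 28
σ = (1, 4, 3, 2): (-2) + 25 + (-7) + 6 = 22
σ = (2, 1, 3, 4): 21 + 12 + (-7) + 18 = 44
σ = (2, 1, 4, 3): 21 + 12 + 17 + 7 = 57
σ = (2, 3, 1, 4): 21 + 13 + 1 + 18 = 53
σ = (2, 3, 4, 1): 21 + 13 + 17 + 19 = 70
σ = (2, 4, 1, 3): 21 + 25 + 1 + 7 = 54
σ = (2, 4, 3, 1): 21 + 25 + (-7) + 19 = 58
σ = (3, 1, 2, 4): 30 + 12 + (-2) + 18 = 58
σ = (3, 1, 4, 2): 30 + 12 + 17 + 6 = 65
σ = (3, 2, 1, 4): 30 + 0 + 1 + 18 = 49
σ = (3, 2, 4, 1): 30 + 0 + 17 + 19 = 66
σ = (3, 4, 1, 2): 30 + 25 + 1 + 6 = 62
σ = (3, 4, 2, 1): 30 + 25 + (-2) + 19 = 72
σ = (4, 1, 2, 3): 10 + 12 + (-2) + 7 = 27
σ = (4, 1, 3, 2): 10 + 12 + (-7) + 6 = 21
σ = (4, 2, 1, 3): 10 + 0 + 1 + 7 = 18
σ = (4, 2, 3, 1): 10 + 0 + (-7) + 19 = 22
σ = (4, 3, 1, 2): 10 + 13 + 1 + 6 = 30
σ = (4, 3, 2, 1): 10 + 13 + (-2) + 19 = 40
Optimal value attained by: σ = (1, 2, 3, 4).
Answer: det⊕(T) = 9; verdict: NONSINGULAR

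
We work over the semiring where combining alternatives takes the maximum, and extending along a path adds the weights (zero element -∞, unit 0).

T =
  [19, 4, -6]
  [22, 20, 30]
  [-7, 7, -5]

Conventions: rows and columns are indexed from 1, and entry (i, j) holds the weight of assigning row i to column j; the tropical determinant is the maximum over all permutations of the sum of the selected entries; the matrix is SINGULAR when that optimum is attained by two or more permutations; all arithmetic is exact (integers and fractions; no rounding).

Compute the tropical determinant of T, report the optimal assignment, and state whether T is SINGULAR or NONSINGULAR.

σ = (1, 2, 3): 19 + 20 + (-5) = 34
σ = (1, 3, 2): 19 + 30 + 7 = 56
σ = (2, 1, 3): 4 + 22 + (-5) = 21
σ = (2, 3, 1): 4 + 30 + (-7) = 27
σ = (3, 1, 2): (-6) + 22 + 7 = 23
σ = (3, 2, 1): (-6) + 20 + (-7) = 7
Optimal value attained by: σ = (1, 3, 2).
Answer: det⊕(T) = 56; verdict: NONSINGULAR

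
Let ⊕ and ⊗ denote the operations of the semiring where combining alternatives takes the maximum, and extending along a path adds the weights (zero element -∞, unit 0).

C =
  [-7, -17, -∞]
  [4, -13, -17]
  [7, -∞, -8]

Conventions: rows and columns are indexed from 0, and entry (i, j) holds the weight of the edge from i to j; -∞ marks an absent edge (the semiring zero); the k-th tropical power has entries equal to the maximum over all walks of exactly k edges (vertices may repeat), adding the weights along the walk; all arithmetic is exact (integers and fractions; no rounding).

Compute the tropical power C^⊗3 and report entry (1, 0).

C^⊗2:
  [-13, -24, -34]
  [-3, -13, -25]
  [0, -10, -16]
C^⊗3:
  [-20, -30, -41]
  [-9, -20, -30]
  [-6, -17, -24]
Key observation: the optimum is the walk 1->0->1->0, with weight 4 + (-17) + 4 = -9.
Optimal value attained by: walk 1->0->1->0.
Answer: (C^⊗3)[1][0] = -9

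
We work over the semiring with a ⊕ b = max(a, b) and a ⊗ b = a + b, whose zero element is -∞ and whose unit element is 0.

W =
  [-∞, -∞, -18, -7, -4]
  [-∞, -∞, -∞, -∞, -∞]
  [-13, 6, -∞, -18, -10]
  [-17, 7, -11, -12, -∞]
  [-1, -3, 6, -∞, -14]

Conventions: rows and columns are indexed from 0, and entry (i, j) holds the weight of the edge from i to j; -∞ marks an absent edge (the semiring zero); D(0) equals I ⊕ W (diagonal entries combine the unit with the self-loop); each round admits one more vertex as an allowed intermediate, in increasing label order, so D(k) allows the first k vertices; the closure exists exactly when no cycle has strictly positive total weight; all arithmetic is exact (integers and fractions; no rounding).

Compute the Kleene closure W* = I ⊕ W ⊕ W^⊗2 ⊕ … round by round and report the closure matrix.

D(0):
  [0, -∞, -18, -7, -4]
  [-∞, 0, -∞, -∞, -∞]
  [-13, 6, 0, -18, -10]
  [-17, 7, -11, 0, -∞]
  [-1, -3, 6, -∞, 0]
D(1):
  [0, -∞, -18, -7, -4]
  [-∞, 0, -∞, -∞, -∞]
  [-13, 6, 0, -18, -10]
  [-17, 7, -11, 0, -21]
  [-1, -3, 6, -8, 0]
D(2):
  [0, -∞, -18, -7, -4]
  [-∞, 0, -∞, -∞, -∞]
  [-13, 6, 0, -18, -10]
  [-17, 7, -11, 0, -21]
  [-1, -3, 6, -8, 0]
D(3):
  [0, -12, -18, -7, -4]
  [-∞, 0, -∞, -∞, -∞]
  [-13, 6, 0, -18, -10]
  [-17, 7, -11, 0, -21]
  [-1, 12, 6, -8, 0]
D(4):
  [0, 0, -18, -7, -4]
  [-∞, 0, -∞, -∞, -∞]
  [-13, 6, 0, -18, -10]
  [-17, 7, -11, 0, -21]
  [-1, 12, 6, -8, 0]
D(5):
  [0, 8, 2, -7, -4]
  [-∞, 0, -∞, -∞, -∞]
  [-11, 6, 0, -18, -10]
  [-17, 7, -11, 0, -21]
  [-1, 12, 6, -8, 0]
Answer: W* = [[0, 8, 2, -7, -4], [-∞, 0, -∞, -∞, -∞], [-11, 6, 0, -18, -10], [-17, 7, -11, 0, -21], [-1, 12, 6, -8, 0]]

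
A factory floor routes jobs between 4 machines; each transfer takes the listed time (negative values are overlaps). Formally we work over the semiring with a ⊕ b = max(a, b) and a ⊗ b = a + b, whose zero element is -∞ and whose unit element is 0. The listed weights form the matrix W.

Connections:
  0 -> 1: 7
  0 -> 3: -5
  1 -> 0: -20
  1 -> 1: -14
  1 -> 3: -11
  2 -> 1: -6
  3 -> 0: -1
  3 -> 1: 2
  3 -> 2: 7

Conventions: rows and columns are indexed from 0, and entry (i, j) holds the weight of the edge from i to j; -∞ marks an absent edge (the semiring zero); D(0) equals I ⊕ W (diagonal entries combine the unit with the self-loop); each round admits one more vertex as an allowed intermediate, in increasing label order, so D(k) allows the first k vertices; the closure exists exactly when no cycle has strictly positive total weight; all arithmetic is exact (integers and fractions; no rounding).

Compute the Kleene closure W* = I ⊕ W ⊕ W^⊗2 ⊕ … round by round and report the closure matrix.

D(0):
  [0, 7, -∞, -5]
  [-20, 0, -∞, -11]
  [-∞, -6, 0, -∞]
  [-1, 2, 7, 0]
D(1):
  [0, 7, -∞, -5]
  [-20, 0, -∞, -11]
  [-∞, -6, 0, -∞]
  [-1, 6, 7, 0]
D(2):
  [0, 7, -∞, -4]
  [-20, 0, -∞, -11]
  [-26, -6, 0, -17]
  [-1, 6, 7, 0]
D(3):
  [0, 7, -∞, -4]
  [-20, 0, -∞, -11]
  [-26, -6, 0, -17]
  [-1, 6, 7, 0]
D(4):
  [0, 7, 3, -4]
  [-12, 0, -4, -11]
  [-18, -6, 0, -17]
  [-1, 6, 7, 0]
Answer: W* = [[0, 7, 3, -4], [-12, 0, -4, -11], [-18, -6, 0, -17], [-1, 6, 7, 0]]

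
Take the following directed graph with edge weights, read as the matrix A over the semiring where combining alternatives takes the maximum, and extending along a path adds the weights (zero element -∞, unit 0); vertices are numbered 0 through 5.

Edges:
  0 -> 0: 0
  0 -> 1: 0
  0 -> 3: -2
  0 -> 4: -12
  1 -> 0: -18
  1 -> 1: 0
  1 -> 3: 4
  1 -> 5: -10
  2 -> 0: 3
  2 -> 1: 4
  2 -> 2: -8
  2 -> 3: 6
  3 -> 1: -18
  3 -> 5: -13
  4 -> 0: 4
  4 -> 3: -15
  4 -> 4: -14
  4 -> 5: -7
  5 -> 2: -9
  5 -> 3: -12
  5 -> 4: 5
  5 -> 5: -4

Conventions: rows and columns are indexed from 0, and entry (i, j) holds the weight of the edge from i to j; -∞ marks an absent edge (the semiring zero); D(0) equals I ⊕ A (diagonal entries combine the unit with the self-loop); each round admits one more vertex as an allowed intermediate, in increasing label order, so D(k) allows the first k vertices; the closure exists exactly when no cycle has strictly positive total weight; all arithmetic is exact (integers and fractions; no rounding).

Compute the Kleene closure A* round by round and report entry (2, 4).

D(0):
  [0, 0, -∞, -2, -12, -∞]
  [-18, 0, -∞, 4, -∞, -10]
  [3, 4, 0, 6, -∞, -∞]
  [-∞, -18, -∞, 0, -∞, -13]
  [4, -∞, -∞, -15, 0, -7]
  [-∞, -∞, -9, -12, 5, 0]
D(1):
  [0, 0, -∞, -2, -12, -∞]
  [-18, 0, -∞, 4, -30, -10]
  [3, 4, 0, 6, -9, -∞]
  [-∞, -18, -∞, 0, -∞, -13]
  [4, 4, -∞, 2, 0, -7]
  [-∞, -∞, -9, -12, 5, 0]
D(2):
  [0, 0, -∞, 4, -12, -10]
  [-18, 0, -∞, 4, -30, -10]
  [3, 4, 0, 8, -9, -6]
  [-36, -18, -∞, 0, -48, -13]
  [4, 4, -∞, 8, 0, -6]
  [-∞, -∞, -9, -12, 5, 0]
D(3):
  [0, 0, -∞, 4, -12, -10]
  [-18, 0, -∞, 4, -30, -10]
  [3, 4, 0, 8, -9, -6]
  [-36, -18, -∞, 0, -48, -13]
  [4, 4, -∞, 8, 0, -6]
  [-6, -5, -9, -1, 5, 0]
D(4):
  [0, 0, -∞, 4, -12, -9]
  [-18, 0, -∞, 4, -30, -9]
  [3, 4, 0, 8, -9, -5]
  [-36, -18, -∞, 0, -48, -13]
  [4, 4, -∞, 8, 0, -5]
  [-6, -5, -9, -1, 5, 0]
D(5):
  [0, 0, -∞, 4, -12, -9]
  [-18, 0, -∞, 4, -30, -9]
  [3, 4, 0, 8, -9, -5]
  [-36, -18, -∞, 0, -48, -13]
  [4, 4, -∞, 8, 0, -5]
  [9, 9, -9, 13, 5, 0]
D(6):
  [0, 0, -18, 4, -4, -9]
  [0, 0, -18, 4, -4, -9]
  [4, 4, 0, 8, 0, -5]
  [-4, -4, -22, 0, -8, -13]
  [4, 4, -14, 8, 0, -5]
  [9, 9, -9, 13, 5, 0]
Answer: A*[2][4] = 0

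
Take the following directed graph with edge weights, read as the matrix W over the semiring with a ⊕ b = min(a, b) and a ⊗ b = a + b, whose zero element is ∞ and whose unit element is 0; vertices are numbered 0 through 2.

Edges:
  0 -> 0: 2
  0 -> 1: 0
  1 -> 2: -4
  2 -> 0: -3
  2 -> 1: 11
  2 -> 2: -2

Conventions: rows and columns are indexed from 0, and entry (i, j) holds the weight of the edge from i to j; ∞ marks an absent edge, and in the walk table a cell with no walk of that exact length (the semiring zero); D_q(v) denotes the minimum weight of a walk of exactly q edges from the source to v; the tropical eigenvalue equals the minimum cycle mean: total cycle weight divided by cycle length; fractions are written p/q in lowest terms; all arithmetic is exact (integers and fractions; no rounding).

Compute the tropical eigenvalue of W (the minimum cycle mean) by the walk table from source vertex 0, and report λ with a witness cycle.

q=0: [0, ∞, ∞]
q=1: [2, 0, ∞]
q=2: [4, 2, -4]
q=3: [-7, 4, -6]
Optimal cycle mean attained by: cycle 0->1->2->0, total 0 + (-4) + (-3), length 3.
Answer: λ = -7/3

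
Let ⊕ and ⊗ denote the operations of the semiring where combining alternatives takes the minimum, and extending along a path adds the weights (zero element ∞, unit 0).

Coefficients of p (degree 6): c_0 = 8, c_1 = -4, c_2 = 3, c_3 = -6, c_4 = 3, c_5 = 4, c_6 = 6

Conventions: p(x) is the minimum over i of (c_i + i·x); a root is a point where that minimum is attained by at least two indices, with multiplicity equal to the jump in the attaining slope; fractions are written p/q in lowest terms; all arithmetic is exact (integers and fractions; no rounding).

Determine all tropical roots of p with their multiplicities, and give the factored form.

hull edge (i=0, c=8) to (i=1, c=-4): slope -12, span 1
hull edge (i=1, c=-4) to (i=3, c=-6): slope -1, span 2
hull edge (i=3, c=-6) to (i=6, c=6): slope 4, span 3
Factored form: p(x) = 6 ⊗ (x ⊕ (-4)) ⊗ (x ⊕ (-4)) ⊗ (x ⊕ (-4)) ⊗ (x ⊕ 1) ⊗ (x ⊕ 1) ⊗ (x ⊕ 12)
Answer: roots = -4 (mult 3), 1 (mult 2), 12 (mult 1)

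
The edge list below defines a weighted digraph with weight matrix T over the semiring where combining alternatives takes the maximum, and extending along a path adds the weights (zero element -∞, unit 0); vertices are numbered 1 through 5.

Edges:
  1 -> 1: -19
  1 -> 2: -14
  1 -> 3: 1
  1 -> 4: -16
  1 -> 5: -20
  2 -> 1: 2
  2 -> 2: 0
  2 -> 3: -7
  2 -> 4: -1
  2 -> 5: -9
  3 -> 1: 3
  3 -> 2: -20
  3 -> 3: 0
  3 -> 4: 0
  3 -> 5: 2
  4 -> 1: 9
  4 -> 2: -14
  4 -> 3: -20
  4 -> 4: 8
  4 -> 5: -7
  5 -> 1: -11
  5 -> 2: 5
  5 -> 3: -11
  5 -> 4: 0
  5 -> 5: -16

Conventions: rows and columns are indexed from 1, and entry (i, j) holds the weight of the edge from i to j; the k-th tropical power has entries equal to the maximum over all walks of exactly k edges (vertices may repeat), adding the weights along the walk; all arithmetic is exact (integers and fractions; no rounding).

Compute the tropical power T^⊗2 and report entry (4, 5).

T^⊗2:
  [4, -14, 1, 1, 3]
  [8, 0, 3, 7, -5]
  [9, 7, 4, 8, 2]
  [17, -2, 10, 16, 1]
  [9, 5, -2, 8, -4]
Key observation: the optimum is the walk 4->4->5, with weight 8 + (-7) = 1.
Optimal value attained by: walk 4->4->5.
Answer: (T^⊗2)[4][5] = 1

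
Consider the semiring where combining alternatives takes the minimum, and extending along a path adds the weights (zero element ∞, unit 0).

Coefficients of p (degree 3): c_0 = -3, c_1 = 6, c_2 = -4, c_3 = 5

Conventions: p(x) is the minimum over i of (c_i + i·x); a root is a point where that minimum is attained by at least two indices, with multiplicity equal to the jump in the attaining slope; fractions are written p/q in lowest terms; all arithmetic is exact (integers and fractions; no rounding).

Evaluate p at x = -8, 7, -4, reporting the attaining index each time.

p(-8) = min(-3+0·(-8)=-3, 6+1·(-8)=-2, -4+2·(-8)=-20, 5+3·(-8)=-19) = -20 (attained by i=2)
p(7) = min(-3+0·7=-3, 6+1·7=13, -4+2·7=10, 5+3·7=26) = -3 (attained by i=0)
p(-4) = min(-3+0·(-4)=-3, 6+1·(-4)=2, -4+2·(-4)=-12, 5+3·(-4)=-7) = -12 (attained by i=2)
Answer: p(-8) = -20; p(7) = -3; p(-4) = -12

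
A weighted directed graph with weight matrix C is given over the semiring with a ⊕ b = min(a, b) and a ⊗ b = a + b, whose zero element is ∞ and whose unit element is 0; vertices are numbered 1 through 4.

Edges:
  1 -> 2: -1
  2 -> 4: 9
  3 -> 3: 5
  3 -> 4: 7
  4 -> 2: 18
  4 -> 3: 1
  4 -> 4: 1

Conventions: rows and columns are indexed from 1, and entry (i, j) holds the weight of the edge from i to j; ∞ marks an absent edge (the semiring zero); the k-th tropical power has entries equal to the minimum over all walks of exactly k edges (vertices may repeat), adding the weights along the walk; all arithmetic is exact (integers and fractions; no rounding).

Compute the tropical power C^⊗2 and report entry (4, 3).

C^⊗2:
  [∞, ∞, ∞, 8]
  [∞, 27, 10, 10]
  [∞, 25, 8, 8]
  [∞, 19, 2, 2]
Key observation: the optimum is the walk 4->4->3, with weight 1 + 1 = 2.
Optimal value attained by: walk 4->4->3.
Answer: (C^⊗2)[4][3] = 2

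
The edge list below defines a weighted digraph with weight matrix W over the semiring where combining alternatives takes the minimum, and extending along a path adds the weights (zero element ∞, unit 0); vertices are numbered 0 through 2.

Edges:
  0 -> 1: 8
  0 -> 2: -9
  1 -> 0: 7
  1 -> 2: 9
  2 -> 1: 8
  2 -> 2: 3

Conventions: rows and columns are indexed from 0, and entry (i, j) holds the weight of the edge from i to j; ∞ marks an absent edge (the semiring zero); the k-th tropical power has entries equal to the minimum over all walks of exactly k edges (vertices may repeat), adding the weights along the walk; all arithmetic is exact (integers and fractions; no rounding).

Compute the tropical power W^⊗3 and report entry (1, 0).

W^⊗2:
  [15, -1, -6]
  [∞, 15, -2]
  [15, 11, 6]
W^⊗3:
  [6, 2, -3]
  [22, 6, 1]
  [18, 14, 6]
Key observation: the optimum is the walk 1->0->1->0, with weight 7 + 8 + 7 = 22.
Optimal value attained by: walk 1->0->1->0.
Answer: (W^⊗3)[1][0] = 22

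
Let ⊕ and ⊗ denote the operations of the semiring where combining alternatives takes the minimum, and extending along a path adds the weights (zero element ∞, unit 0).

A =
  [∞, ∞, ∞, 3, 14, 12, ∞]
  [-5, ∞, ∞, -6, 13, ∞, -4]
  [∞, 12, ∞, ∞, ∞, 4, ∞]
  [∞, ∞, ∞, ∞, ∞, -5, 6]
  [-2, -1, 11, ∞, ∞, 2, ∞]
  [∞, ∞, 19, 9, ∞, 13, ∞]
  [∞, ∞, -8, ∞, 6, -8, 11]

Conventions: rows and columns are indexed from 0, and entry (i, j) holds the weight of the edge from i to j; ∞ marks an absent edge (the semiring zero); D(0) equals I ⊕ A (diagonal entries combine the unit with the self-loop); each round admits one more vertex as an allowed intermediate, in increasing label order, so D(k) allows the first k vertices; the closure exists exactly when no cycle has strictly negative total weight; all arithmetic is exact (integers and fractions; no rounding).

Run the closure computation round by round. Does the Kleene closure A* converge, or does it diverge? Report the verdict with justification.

D(0):
  [0, ∞, ∞, 3, 14, 12, ∞]
  [-5, 0, ∞, -6, 13, ∞, -4]
  [∞, 12, 0, ∞, ∞, 4, ∞]
  [∞, ∞, ∞, 0, ∞, -5, 6]
  [-2, -1, 11, ∞, 0, 2, ∞]
  [∞, ∞, 19, 9, ∞, 0, ∞]
  [∞, ∞, -8, ∞, 6, -8, 0]
D(1):
  [0, ∞, ∞, 3, 14, 12, ∞]
  [-5, 0, ∞, -6, 9, 7, -4]
  [∞, 12, 0, ∞, ∞, 4, ∞]
  [∞, ∞, ∞, 0, ∞, -5, 6]
  [-2, -1, 11, 1, 0, 2, ∞]
  [∞, ∞, 19, 9, ∞, 0, ∞]
  [∞, ∞, -8, ∞, 6, -8, 0]
D(2):
  [0, ∞, ∞, 3, 14, 12, ∞]
  [-5, 0, ∞, -6, 9, 7, -4]
  [7, 12, 0, 6, 21, 4, 8]
  [∞, ∞, ∞, 0, ∞, -5, 6]
  [-6, -1, 11, -7, 0, 2, -5]
  [∞, ∞, 19, 9, ∞, 0, ∞]
  [∞, ∞, -8, ∞, 6, -8, 0]
D(3):
  [0, ∞, ∞, 3, 14, 12, ∞]
  [-5, 0, ∞, -6, 9, 7, -4]
  [7, 12, 0, 6, 21, 4, 8]
  [∞, ∞, ∞, 0, ∞, -5, 6]
  [-6, -1, 11, -7, 0, 2, -5]
  [26, 31, 19, 9, 40, 0, 27]
  [-1, 4, -8, -2, 6, -8, 0]
D(4):
  [0, ∞, ∞, 3, 14, -2, 9]
  [-5, 0, ∞, -6, 9, -11, -4]
  [7, 12, 0, 6, 21, 1, 8]
  [∞, ∞, ∞, 0, ∞, -5, 6]
  [-6, -1, 11, -7, 0, -12, -5]
  [26, 31, 19, 9, 40, 0, 15]
  [-1, 4, -8, -2, 6, -8, 0]
D(5):
  [0, 13, 25, 3, 14, -2, 9]
  [-5, 0, 20, -6, 9, -11, -4]
  [7, 12, 0, 6, 21, 1, 8]
  [∞, ∞, ∞, 0, ∞, -5, 6]
  [-6, -1, 11, -7, 0, -12, -5]
  [26, 31, 19, 9, 40, 0, 15]
  [-1, 4, -8, -2, 6, -8, 0]
D(6):
  [0, 13, 17, 3, 14, -2, 9]
  [-5, 0, 8, -6, 9, -11, -4]
  [7, 12, 0, 6, 21, 1, 8]
  [21, 26, 14, 0, 35, -5, 6]
  [-6, -1, 7, -7, 0, -12, -5]
  [26, 31, 19, 9, 40, 0, 15]
  [-1, 4, -8, -2, 6, -8, 0]
D(7):
  [0, 13, 1, 3, 14, -2, 9]
  [-5, 0, -12, -6, 2, -12, -4]
  [7, 12, 0, 6, 14, 0, 8]
  [5, 10, -2, 0, 12, -5, 6]
  [-6, -1, -13, -7, 0, -13, -5]
  [14, 19, 7, 9, 21, 0, 15]
  [-1, 4, -8, -2, 6, -8, 0]
Key observation: every diagonal entry stays at the unit through all rounds, so no improving cycle exists.
Answer: CONVERGES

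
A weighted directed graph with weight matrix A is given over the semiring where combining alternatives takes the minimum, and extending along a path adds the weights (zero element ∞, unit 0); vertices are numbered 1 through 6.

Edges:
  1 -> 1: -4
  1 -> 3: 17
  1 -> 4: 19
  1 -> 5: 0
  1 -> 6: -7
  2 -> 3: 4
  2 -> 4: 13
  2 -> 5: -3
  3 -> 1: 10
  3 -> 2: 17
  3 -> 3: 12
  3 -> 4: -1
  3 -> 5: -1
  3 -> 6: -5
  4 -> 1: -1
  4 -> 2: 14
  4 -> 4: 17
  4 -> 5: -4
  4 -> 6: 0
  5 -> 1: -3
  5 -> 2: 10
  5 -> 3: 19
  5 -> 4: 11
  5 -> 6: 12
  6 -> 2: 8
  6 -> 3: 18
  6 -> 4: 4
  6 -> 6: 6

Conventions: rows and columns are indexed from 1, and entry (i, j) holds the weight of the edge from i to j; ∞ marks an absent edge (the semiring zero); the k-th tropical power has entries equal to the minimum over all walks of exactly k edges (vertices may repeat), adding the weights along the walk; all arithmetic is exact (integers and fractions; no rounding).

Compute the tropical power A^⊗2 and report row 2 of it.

A^⊗2:
  [-8, 1, 11, -3, -4, -11]
  [-6, 7, 16, 3, 3, -1]
  [-4, 3, 13, -1, -5, -1]
  [-7, 6, 15, 4, -1, -8]
  [-7, 20, 14, 16, -3, -10]
  [3, 14, 12, 10, 0, 4]
Answer: row 2 of A^⊗2 = [-6, 7, 16, 3, 3, -1]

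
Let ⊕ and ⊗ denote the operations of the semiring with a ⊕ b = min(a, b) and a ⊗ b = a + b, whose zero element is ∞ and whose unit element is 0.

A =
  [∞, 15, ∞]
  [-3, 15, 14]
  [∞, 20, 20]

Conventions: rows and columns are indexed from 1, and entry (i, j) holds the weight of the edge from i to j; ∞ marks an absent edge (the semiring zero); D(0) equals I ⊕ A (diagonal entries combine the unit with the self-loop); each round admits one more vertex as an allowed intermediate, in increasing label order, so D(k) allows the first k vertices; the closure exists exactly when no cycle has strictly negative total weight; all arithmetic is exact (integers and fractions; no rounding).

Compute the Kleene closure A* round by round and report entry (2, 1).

D(0):
  [0, 15, ∞]
  [-3, 0, 14]
  [∞, 20, 0]
D(1):
  [0, 15, ∞]
  [-3, 0, 14]
  [∞, 20, 0]
D(2):
  [0, 15, 29]
  [-3, 0, 14]
  [17, 20, 0]
D(3):
  [0, 15, 29]
  [-3, 0, 14]
  [17, 20, 0]
Answer: A*[2][1] = -3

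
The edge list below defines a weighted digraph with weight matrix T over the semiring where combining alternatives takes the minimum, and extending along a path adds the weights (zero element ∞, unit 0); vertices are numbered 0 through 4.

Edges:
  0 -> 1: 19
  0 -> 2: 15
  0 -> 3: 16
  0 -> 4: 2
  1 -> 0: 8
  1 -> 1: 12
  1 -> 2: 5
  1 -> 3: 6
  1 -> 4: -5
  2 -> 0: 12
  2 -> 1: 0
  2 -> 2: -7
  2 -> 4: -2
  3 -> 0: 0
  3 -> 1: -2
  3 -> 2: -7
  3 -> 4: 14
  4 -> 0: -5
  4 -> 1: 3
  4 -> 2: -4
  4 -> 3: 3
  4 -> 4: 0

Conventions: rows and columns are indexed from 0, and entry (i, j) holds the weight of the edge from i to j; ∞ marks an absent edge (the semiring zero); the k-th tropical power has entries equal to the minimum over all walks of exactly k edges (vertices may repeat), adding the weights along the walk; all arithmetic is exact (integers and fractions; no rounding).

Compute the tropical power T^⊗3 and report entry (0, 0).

T^⊗2:
  [-3, 5, -2, 5, 2]
  [-10, -2, -9, -2, -5]
  [-7, -7, -14, 1, -9]
  [5, -7, -14, 4, -9]
  [-5, -4, -11, 3, -6]
T^⊗3:
  [-3, -2, -9, 5, -4]
  [-10, -9, -16, -2, -11]
  [-14, -14, -21, -6, -16]
  [-14, -14, -21, -6, -16]
  [-11, -11, -18, -3, -13]
Key observation: the optimum is the walk 0->4->4->0, with weight 2 + 0 + (-5) = -3.
Optimal value attained by: walk 0->4->4->0.
Answer: (T^⊗3)[0][0] = -3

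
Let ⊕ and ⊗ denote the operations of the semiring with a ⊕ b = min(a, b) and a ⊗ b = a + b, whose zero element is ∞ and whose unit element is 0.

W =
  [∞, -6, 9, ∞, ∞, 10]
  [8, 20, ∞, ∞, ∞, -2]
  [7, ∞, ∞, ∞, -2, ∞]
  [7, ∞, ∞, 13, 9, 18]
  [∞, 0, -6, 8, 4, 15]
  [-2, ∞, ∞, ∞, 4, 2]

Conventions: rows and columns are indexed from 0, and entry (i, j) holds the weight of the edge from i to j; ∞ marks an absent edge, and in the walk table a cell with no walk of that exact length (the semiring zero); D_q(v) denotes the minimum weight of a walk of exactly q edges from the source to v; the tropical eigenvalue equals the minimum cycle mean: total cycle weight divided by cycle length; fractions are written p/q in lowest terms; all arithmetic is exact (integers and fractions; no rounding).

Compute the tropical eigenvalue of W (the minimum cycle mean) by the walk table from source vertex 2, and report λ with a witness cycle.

q=0: [∞, ∞, 0, ∞, ∞, ∞]
q=1: [7, ∞, ∞, ∞, -2, ∞]
q=2: [∞, -2, -8, 6, 2, 13]
q=3: [-1, 2, -4, 10, -10, -4]
q=4: [-6, -10, -16, -2, -6, -2]
q=5: [-9, -12, -12, 2, -18, -12]
q=6: [-14, -18, -24, -10, -14, -14]
Optimal cycle mean attained by: cycle 2->4->2, total (-2) + (-6), length 2.
Answer: λ = -4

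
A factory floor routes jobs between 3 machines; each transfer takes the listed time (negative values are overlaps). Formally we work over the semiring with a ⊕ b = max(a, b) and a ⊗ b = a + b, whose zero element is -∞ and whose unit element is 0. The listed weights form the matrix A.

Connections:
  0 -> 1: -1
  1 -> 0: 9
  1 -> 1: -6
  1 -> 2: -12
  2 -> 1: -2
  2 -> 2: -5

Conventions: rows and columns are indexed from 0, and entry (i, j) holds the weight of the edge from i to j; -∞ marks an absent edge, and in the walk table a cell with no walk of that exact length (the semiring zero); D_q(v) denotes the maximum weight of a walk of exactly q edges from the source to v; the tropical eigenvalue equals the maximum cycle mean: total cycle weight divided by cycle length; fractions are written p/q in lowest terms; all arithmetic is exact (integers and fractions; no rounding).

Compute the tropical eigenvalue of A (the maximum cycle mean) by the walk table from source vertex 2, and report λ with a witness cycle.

q=0: [-∞, -∞, 0]
q=1: [-∞, -2, -5]
q=2: [7, -7, -10]
q=3: [2, 6, -15]
Optimal cycle mean attained by: cycle 0->1->0, total (-1) + 9, length 2.
Answer: λ = 4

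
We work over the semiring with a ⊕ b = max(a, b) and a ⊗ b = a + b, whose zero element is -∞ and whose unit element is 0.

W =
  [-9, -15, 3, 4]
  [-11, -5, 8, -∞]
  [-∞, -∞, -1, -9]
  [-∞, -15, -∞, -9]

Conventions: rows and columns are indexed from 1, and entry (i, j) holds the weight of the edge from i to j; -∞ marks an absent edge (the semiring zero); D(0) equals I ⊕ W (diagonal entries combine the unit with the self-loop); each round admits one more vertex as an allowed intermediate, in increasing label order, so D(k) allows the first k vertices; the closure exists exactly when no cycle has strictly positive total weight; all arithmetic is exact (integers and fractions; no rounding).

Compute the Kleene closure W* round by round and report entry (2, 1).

D(0):
  [0, -15, 3, 4]
  [-11, 0, 8, -∞]
  [-∞, -∞, 0, -9]
  [-∞, -15, -∞, 0]
D(1):
  [0, -15, 3, 4]
  [-11, 0, 8, -7]
  [-∞, -∞, 0, -9]
  [-∞, -15, -∞, 0]
D(2):
  [0, -15, 3, 4]
  [-11, 0, 8, -7]
  [-∞, -∞, 0, -9]
  [-26, -15, -7, 0]
D(3):
  [0, -15, 3, 4]
  [-11, 0, 8, -1]
  [-∞, -∞, 0, -9]
  [-26, -15, -7, 0]
D(4):
  [0, -11, 3, 4]
  [-11, 0, 8, -1]
  [-35, -24, 0, -9]
  [-26, -15, -7, 0]
Answer: W*[2][1] = -11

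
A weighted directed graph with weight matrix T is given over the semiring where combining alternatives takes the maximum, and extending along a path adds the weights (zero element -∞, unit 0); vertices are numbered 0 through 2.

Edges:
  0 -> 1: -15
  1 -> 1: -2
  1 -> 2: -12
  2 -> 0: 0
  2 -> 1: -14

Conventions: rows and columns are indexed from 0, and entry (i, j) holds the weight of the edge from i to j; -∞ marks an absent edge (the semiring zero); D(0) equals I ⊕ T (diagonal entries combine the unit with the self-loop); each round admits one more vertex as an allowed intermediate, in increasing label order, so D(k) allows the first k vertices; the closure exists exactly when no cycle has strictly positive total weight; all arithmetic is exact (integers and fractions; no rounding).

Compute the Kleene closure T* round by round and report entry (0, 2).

D(0):
  [0, -15, -∞]
  [-∞, 0, -12]
  [0, -14, 0]
D(1):
  [0, -15, -∞]
  [-∞, 0, -12]
  [0, -14, 0]
D(2):
  [0, -15, -27]
  [-∞, 0, -12]
  [0, -14, 0]
D(3):
  [0, -15, -27]
  [-12, 0, -12]
  [0, -14, 0]
Answer: T*[0][2] = -27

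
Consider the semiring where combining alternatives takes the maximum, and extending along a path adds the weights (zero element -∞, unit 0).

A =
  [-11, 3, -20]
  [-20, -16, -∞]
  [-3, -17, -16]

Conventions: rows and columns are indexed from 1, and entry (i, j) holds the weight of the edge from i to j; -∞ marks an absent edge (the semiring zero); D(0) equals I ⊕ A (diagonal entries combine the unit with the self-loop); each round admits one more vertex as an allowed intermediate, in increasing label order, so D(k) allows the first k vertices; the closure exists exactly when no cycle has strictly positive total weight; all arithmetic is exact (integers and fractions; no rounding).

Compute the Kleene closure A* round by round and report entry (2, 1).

D(0):
  [0, 3, -20]
  [-20, 0, -∞]
  [-3, -17, 0]
D(1):
  [0, 3, -20]
  [-20, 0, -40]
  [-3, 0, 0]
D(2):
  [0, 3, -20]
  [-20, 0, -40]
  [-3, 0, 0]
D(3):
  [0, 3, -20]
  [-20, 0, -40]
  [-3, 0, 0]
Answer: A*[2][1] = -20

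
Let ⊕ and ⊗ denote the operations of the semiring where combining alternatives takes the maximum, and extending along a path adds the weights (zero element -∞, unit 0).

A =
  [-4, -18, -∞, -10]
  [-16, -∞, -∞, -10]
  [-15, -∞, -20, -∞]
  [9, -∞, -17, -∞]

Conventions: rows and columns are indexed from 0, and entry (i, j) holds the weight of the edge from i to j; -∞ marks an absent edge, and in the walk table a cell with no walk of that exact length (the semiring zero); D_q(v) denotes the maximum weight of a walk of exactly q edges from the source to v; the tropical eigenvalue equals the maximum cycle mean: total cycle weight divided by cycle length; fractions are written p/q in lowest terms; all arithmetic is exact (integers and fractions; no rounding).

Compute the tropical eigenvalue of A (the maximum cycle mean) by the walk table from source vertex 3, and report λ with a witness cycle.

q=0: [-∞, -∞, -∞, 0]
q=1: [9, -∞, -17, -∞]
q=2: [5, -9, -37, -1]
q=3: [8, -13, -18, -5]
q=4: [4, -10, -22, -2]
Optimal cycle mean attained by: cycle 0->3->0, total (-10) + 9, length 2.
Answer: λ = -1/2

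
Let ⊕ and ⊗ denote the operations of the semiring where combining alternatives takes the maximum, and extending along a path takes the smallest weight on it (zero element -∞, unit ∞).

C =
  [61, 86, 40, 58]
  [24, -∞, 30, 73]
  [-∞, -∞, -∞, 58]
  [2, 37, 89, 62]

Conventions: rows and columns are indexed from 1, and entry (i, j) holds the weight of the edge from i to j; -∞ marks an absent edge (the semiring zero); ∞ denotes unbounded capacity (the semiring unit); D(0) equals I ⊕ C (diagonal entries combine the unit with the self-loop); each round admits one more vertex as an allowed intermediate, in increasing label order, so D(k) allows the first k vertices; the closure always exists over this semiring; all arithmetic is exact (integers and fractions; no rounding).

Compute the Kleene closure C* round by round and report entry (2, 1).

D(0):
  [∞, 86, 40, 58]
  [24, ∞, 30, 73]
  [-∞, -∞, ∞, 58]
  [2, 37, 89, ∞]
D(1):
  [∞, 86, 40, 58]
  [24, ∞, 30, 73]
  [-∞, -∞, ∞, 58]
  [2, 37, 89, ∞]
D(2):
  [∞, 86, 40, 73]
  [24, ∞, 30, 73]
  [-∞, -∞, ∞, 58]
  [24, 37, 89, ∞]
D(3):
  [∞, 86, 40, 73]
  [24, ∞, 30, 73]
  [-∞, -∞, ∞, 58]
  [24, 37, 89, ∞]
D(4):
  [∞, 86, 73, 73]
  [24, ∞, 73, 73]
  [24, 37, ∞, 58]
  [24, 37, 89, ∞]
Answer: C*[2][1] = 24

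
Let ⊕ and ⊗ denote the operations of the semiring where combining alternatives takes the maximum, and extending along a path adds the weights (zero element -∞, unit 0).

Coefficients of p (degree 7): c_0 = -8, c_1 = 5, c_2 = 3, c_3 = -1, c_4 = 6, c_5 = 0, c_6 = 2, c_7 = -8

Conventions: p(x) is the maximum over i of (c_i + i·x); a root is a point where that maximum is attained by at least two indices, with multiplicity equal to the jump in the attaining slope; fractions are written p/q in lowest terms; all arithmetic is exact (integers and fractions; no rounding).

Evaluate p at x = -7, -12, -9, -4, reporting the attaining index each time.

p(-7) = max(-8+0·(-7)=-8, 5+1·(-7)=-2, 3+2·(-7)=-11, -1+3·(-7)=-22, 6+4·(-7)=-22, 0+5·(-7)=-35, 2+6·(-7)=-40, -8+7·(-7)=-57) = -2 (attained by i=1)
p(-12) = max(-8+0·(-12)=-8, 5+1·(-12)=-7, 3+2·(-12)=-21, -1+3·(-12)=-37, 6+4·(-12)=-42, 0+5·(-12)=-60, 2+6·(-12)=-70, -8+7·(-12)=-92) = -7 (attained by i=1)
p(-9) = max(-8+0·(-9)=-8, 5+1·(-9)=-4, 3+2·(-9)=-15, -1+3·(-9)=-28, 6+4·(-9)=-30, 0+5·(-9)=-45, 2+6·(-9)=-52, -8+7·(-9)=-71) = -4 (attained by i=1)
p(-4) = max(-8+0·(-4)=-8, 5+1·(-4)=1, 3+2·(-4)=-5, -1+3·(-4)=-13, 6+4·(-4)=-10, 0+5·(-4)=-20, 2+6·(-4)=-22, -8+7·(-4)=-36) = 1 (attained by i=1)
Answer: p(-7) = -2; p(-12) = -7; p(-9) = -4; p(-4) = 1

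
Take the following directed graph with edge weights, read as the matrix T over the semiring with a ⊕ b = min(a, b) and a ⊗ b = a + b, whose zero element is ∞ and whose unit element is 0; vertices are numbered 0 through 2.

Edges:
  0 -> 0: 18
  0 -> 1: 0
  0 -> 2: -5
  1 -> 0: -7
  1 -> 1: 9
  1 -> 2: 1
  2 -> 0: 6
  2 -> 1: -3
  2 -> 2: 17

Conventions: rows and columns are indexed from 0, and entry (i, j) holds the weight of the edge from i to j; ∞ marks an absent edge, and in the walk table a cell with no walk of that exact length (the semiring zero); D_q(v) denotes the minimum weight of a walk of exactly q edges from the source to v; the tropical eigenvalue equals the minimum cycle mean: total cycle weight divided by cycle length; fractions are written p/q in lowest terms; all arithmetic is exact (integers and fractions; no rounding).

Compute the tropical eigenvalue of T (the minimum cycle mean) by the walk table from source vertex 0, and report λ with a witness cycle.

q=0: [0, ∞, ∞]
q=1: [18, 0, -5]
q=2: [-7, -8, 1]
q=3: [-15, -7, -12]
Optimal cycle mean attained by: cycle 0->2->1->0, total (-5) + (-3) + (-7), length 3.
Answer: λ = -5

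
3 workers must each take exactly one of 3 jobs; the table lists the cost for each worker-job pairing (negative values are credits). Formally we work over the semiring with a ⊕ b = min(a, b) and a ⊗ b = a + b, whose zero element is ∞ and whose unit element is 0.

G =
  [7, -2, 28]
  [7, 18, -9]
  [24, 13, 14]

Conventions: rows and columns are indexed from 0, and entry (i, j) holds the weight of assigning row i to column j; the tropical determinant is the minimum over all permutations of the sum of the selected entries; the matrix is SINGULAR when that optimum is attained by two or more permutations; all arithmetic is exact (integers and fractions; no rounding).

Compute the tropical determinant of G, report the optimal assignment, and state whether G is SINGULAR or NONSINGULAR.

σ = (0, 1, 2): 7 + 18 + 14 = 39
σ = (0, 2, 1): 7 + (-9) + 13 = 11
σ = (1, 0, 2): (-2) + 7 + 14 = 19
σ = (1, 2, 0): (-2) + (-9) + 24 = 13
σ = (2, 0, 1): 28 + 7 + 13 = 48
σ = (2, 1, 0): 28 + 18 + 24 = 70
Optimal value attained by: σ = (0, 2, 1).
Answer: det⊕(G) = 11; verdict: NONSINGULAR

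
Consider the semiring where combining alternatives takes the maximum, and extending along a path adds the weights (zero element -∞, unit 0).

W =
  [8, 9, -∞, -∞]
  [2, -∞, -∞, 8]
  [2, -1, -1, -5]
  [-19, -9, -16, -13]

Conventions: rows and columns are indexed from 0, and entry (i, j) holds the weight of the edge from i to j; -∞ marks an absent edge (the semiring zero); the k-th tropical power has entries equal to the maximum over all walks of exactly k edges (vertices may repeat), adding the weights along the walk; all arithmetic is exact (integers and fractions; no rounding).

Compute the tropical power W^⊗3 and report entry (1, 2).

W^⊗2:
  [16, 17, -∞, 17]
  [10, 11, -8, -5]
  [10, 11, -2, 7]
  [-7, -10, -17, -1]
W^⊗3:
  [24, 25, 1, 25]
  [18, 19, -9, 19]
  [18, 19, -3, 19]
  [1, 2, -17, -2]
Key observation: the optimum is the walk 1->3->2->2, with weight 8 + (-16) + (-1) = -9.
Optimal value attained by: walk 1->3->2->2.
Answer: (W^⊗3)[1][2] = -9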